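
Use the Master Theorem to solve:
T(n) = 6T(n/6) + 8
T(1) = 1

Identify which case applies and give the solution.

a=6, b=6, f(n)=8. log_6(6) = 1. Since c=0 < 1, Case 1 applies: T(n) = Θ(n^log_b(a)) = O(n).

Answer: O(n) - Case 1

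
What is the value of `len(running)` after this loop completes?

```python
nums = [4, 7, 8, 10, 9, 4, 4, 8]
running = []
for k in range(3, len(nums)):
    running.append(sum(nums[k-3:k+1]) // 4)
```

Number of 4-element averages
`running` takes the values: [] → [7] → [7, 8] → [7, 8, 7] → [7, 8, 7, 6] → [7, 8, 7, 6, 6]
So `len(running)` = 5

Answer: 5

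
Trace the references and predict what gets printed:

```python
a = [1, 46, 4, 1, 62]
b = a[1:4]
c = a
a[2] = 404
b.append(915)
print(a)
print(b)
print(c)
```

Key concept: slice vs alias.
Step by step:
`a = [1, 46, 4, 1, 62]` → a = [1, 46, 4, 1, 62]
`b = a[1:4]` → b = [46, 4, 1]
`c = a` → c = [1, 46, 4, 1, 62] (same object as a)
`a[2] = 404` → a = [1, 46, 404, 1, 62] (same object as c); c = [1, 46, 404, 1, 62] (same object as a)
`b.append(915)` → b = [46, 4, 1, 915]
`print(a)` → prints [1, 46, 404, 1, 62]
`print(b)` → prints [46, 4, 1, 915]
`print(c)` → prints [1, 46, 404, 1, 62]

Answer:
[1, 46, 404, 1, 62]
[46, 4, 1, 915]
[1, 46, 404, 1, 62]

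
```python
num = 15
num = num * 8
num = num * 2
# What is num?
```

Trace:
`num = 15` → num = 15
`num = num * 8` → num = 120
`num = num * 2` → num = 240
So num = 240

Answer: 240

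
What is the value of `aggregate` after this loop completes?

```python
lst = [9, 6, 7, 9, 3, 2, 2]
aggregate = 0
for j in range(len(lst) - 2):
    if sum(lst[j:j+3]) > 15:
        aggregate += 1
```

Count windows with sum > 15
`aggregate` takes the values: 0 → 1 → 2 → 3

Answer: 3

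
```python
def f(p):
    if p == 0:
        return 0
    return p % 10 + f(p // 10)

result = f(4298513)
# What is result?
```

Sum of digits of 4298513: 3 + 1 + 5 + 8 + 9 + 2 + 4 = 32

Answer: 32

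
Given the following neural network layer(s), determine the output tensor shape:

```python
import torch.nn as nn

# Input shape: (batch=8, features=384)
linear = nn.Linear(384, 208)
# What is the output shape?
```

Input: (8, 384) -> Output: (8, 208)

Answer: (8, 208)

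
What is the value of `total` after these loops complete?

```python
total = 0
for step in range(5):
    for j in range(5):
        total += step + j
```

Sum of all step+j for step,j in 5x5
`total` takes the values: 0 → 1 → 3 → 6 → 10 → 11 → 13 → 16 → 20 → 25 → 27 → 30 → 34 → 39 → 45 → 48 → 52 → 57 → 63 → 70 → 74 → 79 → 85 → 92 → 100

Answer: 100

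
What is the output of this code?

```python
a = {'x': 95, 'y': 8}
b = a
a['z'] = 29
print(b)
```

Key concept: dict aliasing.
Step by step:
`a = {'x': 95, 'y': 8}` → a = {'x': 95, 'y': 8}
`b = a` → b = {'x': 95, 'y': 8} (same object as a)
`a['z'] = 29` → a = {'x': 95, 'y': 8, 'z': 29} (same object as b); b = {'x': 95, 'y': 8, 'z': 29} (same object as a)
`print(b)` → prints {'x': 95, 'y': 8, 'z': 29}

Answer: {'x': 95, 'y': 8, 'z': 29}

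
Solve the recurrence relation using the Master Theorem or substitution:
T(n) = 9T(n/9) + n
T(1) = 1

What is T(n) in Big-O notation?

By Master Theorem: a=9, b=9, f(n)=n. Since log_9(9) = 1 and f(n) = Θ(n^1), Case 2 applies. T(n) = O(n log n).

Answer: O(n log n)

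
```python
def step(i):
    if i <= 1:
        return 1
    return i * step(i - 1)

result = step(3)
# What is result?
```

step(3) = 3 * 2 * 1 = 6

Answer: 6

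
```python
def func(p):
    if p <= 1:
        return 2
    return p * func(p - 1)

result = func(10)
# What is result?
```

func(10) = 10 * 9 * 8 * 7 * 6 * 5 * 4 * 3 * 2 * 2 = 7257600

Answer: 7257600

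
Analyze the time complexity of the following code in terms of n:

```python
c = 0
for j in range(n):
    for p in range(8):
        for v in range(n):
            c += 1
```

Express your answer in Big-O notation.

Each loop level contributes: n × 1 × n. Multiplying the contributions gives O(n^2).

Answer: O(n^2)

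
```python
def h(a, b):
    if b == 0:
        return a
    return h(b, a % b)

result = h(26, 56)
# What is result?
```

h(26, 56) -> h(56, 26) -> h(26, 4) -> h(4, 2) -> h(2, 0) -> 2

Answer: 2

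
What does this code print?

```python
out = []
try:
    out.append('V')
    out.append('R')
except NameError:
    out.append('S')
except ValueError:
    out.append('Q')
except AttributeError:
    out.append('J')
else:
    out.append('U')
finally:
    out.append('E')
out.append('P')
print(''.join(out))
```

Execution trace: 'V' (try body) → 'R' (try body, no exception) → 'U' (else) → 'E' (finally) → 'P' (after the try/except). Output: VRUEP

Answer: VRUEP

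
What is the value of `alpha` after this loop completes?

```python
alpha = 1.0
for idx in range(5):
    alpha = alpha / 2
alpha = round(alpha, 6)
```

Halving LR 5 times: 1 / 2^5
`alpha` takes the values: 1.0 → 0.5 → 0.25 → 0.125 → 0.0625 → 0.03125

Answer: 0.03125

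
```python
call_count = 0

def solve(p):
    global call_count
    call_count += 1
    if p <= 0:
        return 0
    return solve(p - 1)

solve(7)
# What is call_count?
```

Linear recursion stepping by 1: 8 calls from p=7 down to ≤0.

Answer: 8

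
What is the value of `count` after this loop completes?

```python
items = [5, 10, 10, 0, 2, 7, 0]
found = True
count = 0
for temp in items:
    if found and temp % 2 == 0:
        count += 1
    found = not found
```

Count even values at even positions
`count` takes the values: 0 → 1 → 2 → 3

Answer: 3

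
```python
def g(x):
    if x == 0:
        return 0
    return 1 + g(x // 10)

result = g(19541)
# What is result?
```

Count of digits of 19541: 5

Answer: 5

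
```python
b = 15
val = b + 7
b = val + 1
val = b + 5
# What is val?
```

Trace:
`b = 15` → b = 15
`val = b + 7` → val = 22
`b = val + 1` → b = 23
`val = b + 5` → val = 28
So val = 28

Answer: 28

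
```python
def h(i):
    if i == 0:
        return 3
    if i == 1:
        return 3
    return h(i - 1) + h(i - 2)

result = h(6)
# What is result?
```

Build up from base cases: h(0)=3, h(1)=3, h(2)=6, h(3)=9, h(4)=15, h(5)=24, h(6)=39

Answer: 39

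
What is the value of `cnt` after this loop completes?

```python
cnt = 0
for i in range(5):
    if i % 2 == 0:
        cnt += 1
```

Count numbers divisible by 2 in range(5)
`cnt` takes the values: 0 → 1 → 2 → 3

Answer: 3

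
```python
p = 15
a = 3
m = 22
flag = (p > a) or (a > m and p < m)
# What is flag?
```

Trace:
`p = 15` → p = 15
`a = 3` → a = 3
`m = 22` → m = 22
`flag = (p > a) or (a > m and p < m)` → flag = True
So flag = True

Answer: True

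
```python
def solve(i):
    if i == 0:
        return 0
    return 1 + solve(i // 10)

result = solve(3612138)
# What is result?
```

Count of digits of 3612138: 7

Answer: 7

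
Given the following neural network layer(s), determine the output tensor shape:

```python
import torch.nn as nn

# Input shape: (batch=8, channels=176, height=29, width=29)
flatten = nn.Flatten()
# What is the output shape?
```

Input: (8, 176, 29, 29) -> Output: (8, 148016)

Answer: (8, 148016)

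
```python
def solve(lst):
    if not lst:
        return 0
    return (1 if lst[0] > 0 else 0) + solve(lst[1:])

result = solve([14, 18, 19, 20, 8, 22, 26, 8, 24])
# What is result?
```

Count of positive elements in [14, 18, 19, 20, 8, 22, 26, 8, 24] = 9

Answer: 9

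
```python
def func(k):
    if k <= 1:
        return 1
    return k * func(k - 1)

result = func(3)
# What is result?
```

func(3) = 3 * 2 * 1 = 6

Answer: 6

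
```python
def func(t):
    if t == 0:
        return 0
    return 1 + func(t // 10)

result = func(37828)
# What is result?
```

Count of digits of 37828: 5

Answer: 5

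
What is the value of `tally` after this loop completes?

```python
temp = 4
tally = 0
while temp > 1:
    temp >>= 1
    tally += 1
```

Count right shifts until 1
`tally` takes the values: 0 → 1 → 2

Answer: 2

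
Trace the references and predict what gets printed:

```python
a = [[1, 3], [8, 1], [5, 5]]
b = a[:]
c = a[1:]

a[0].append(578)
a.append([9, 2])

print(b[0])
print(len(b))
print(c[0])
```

Key concept: slice with nested mutation.
Step by step:
`a = [[1, 3], [8, 1], [5, 5]]` → a = [[1, 3], [8, 1], [5, 5]]
`b = a[:]` → b = [[1, 3], [8, 1], [5, 5]]
`c = a[1:]` → c = [[8, 1], [5, 5]]
`a[0].append(578)` → a = [[1, 3, 578], [8, 1], [5, 5]]; b = [[1, 3, 578], [8, 1], [5, 5]]
`a.append([9, 2])` → a = [[1, 3, 578], [8, 1], [5, 5], [9, 2]]
`print(b[0])` → prints [1, 3, 578]
`print(len(b))` → prints 3
`print(c[0])` → prints [8, 1]

Answer:
[1, 3, 578]
3
[8, 1]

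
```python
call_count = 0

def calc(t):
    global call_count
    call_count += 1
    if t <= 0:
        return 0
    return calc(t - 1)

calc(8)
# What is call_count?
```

Linear recursion stepping by 1: 9 calls from t=8 down to ≤0.

Answer: 9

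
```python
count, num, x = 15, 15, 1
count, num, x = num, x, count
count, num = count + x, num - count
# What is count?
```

Trace:
`count, num, x = 15, 15, 1` → count = 15; num = 15; x = 1
`count, num, x = num, x, count` → count = 15; num = 1; x = 15
`count, num = count + x, num - count` → count = 30; num = -14
So count = 30

Answer: 30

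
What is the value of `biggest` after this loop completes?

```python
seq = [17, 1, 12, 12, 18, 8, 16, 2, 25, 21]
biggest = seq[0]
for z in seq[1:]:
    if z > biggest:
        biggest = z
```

Maximum of [17, 1, 12, 12, 18, 8, 16, 2, 25, 21]
`biggest` takes the values: 17 → 18 → 25

Answer: 25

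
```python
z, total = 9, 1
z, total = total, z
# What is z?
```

Trace:
`z, total = 9, 1` → z = 9; total = 1
`z, total = total, z` → z = 1; total = 9
So z = 1

Answer: 1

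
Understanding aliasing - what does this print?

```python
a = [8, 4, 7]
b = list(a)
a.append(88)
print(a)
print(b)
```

Key concept: list() constructor creates copy.
Step by step:
`a = [8, 4, 7]` → a = [8, 4, 7]
`b = list(a)` → b = [8, 4, 7]
`a.append(88)` → a = [8, 4, 7, 88]
`print(a)` → prints [8, 4, 7, 88]
`print(b)` → prints [8, 4, 7]

Answer:
[8, 4, 7, 88]
[8, 4, 7]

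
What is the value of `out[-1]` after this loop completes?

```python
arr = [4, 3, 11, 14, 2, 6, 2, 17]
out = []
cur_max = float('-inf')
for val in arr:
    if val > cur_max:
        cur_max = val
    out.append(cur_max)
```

Running max ends at 17
`out` takes the values: [] → [4] → [4, 4] → [4, 4, 11] → [4, 4, 11, 14] → [4, 4, 11, 14, 14] → [4, 4, 11, 14, 14, 14] → [4, 4, 11, 14, 14, 14, 14] → [4, 4, 11, 14, 14, 14, 14, 17]
So `out[-1]` = 17

Answer: 17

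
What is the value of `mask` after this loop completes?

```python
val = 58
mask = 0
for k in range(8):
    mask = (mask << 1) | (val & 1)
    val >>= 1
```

Reverse lowest 8 bits of 58
`mask` takes the values: 0 → 1 → 2 → 5 → 11 → 23 → 46 → 92

Answer: 92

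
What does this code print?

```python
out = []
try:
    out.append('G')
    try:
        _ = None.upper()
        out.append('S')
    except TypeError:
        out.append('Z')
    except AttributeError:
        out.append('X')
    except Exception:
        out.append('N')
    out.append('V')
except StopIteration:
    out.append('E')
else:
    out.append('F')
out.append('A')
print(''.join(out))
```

Execution trace: 'G' (try body) → 'X' (inner except AttributeError) → 'V' (try body, no exception) → 'F' (else) → 'A' (after the try/except). Output: GXVFA

Answer: GXVFA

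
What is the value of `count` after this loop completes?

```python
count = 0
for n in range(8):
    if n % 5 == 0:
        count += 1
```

Count numbers divisible by 5 in range(8)
`count` takes the values: 0 → 1 → 2

Answer: 2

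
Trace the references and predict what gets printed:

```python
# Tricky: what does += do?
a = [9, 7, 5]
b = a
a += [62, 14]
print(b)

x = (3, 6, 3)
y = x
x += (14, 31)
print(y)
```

Key concept: += behavior differs for mutable vs immutable.
Step by step:
`a = [9, 7, 5]` → a = [9, 7, 5]
`b = a` → b = [9, 7, 5] (same object as a)
`a += [62, 14]` → a = [9, 7, 5, 62, 14] (same object as b); b = [9, 7, 5, 62, 14] (same object as a)
`print(b)` → prints [9, 7, 5, 62, 14]
`x = (3, 6, 3)` → x = (3, 6, 3)
`y = x` → y = (3, 6, 3)
`x += (14, 31)` → x = (3, 6, 3, 14, 31)
`print(y)` → prints (3, 6, 3)

Answer:
[9, 7, 5, 62, 14]
(3, 6, 3)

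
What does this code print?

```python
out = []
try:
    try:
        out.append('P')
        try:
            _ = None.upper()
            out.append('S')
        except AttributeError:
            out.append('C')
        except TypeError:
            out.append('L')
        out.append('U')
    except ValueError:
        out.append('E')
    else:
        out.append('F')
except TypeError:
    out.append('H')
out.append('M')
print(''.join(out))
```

Execution trace: 'P' (try body) → 'C' (inner except AttributeError) → 'U' (try body, no exception) → 'F' (else) → 'M' (after the try/except). Output: PCUFM

Answer: PCUFM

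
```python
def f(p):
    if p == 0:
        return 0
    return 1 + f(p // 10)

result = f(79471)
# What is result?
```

Count of digits of 79471: 5

Answer: 5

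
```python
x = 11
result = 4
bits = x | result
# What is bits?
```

Trace:
`x = 11` → x = 11
`result = 4` → result = 4
`bits = x | result` → bits = 15
So bits = 15

Answer: 15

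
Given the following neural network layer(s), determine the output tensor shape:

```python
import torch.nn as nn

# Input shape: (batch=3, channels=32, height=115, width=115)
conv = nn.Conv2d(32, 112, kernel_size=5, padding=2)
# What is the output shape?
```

Input: (3, 32, 115, 115) -> Output: (3, 112, 115, 115)

Answer: (3, 112, 115, 115)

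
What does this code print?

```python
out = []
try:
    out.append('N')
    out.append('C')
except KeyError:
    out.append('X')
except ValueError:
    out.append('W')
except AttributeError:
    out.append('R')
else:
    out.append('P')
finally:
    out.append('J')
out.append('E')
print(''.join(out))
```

Execution trace: 'N' (try body) → 'C' (try body, no exception) → 'P' (else) → 'J' (finally) → 'E' (after the try/except). Output: NCPJE

Answer: NCPJE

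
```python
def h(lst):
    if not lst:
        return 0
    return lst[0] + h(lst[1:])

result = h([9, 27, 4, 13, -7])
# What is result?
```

9 + 27 + 4 + 13 + (-7) + 0 = 46

Answer: 46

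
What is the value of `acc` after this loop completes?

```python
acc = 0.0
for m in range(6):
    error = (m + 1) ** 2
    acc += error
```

Sum of squared losses 1² + 2² + ... + 6²
`acc` takes the values: 0.0 → 1.0 → 5.0 → 14.0 → 30.0 → 55.0 → 91.0

Answer: 91.0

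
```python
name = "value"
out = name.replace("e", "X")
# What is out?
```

Trace:
`name = "value"` → name = 'value'
`out = name.replace("e", "X")` → out = 'valuX'
So out = 'valuX'

Answer: 'valuX'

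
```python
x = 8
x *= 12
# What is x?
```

Trace:
`x = 8` → x = 8
`x *= 12` → x = 96
So x = 96

Answer: 96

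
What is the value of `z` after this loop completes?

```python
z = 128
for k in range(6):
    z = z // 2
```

Halve 6 times: 128 // 2^6 = 2
`z` takes the values: 128 → 64 → 32 → 16 → 8 → 4 → 2

Answer: 2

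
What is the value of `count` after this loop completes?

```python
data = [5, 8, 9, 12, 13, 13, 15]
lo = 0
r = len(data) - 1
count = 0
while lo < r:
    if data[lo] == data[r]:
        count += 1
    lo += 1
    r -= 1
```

Count matching pairs from ends
`count` takes the values: 0

Answer: 0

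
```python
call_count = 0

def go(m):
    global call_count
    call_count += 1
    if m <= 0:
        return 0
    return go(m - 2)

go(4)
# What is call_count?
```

Linear recursion stepping by 2: 3 calls from m=4 down to ≤0.

Answer: 3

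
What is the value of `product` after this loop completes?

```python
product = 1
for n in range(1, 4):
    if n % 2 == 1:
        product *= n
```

Product of odd numbers 1 to 3
`product` takes the values: 1 → 3

Answer: 3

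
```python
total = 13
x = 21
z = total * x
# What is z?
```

Trace:
`total = 13` → total = 13
`x = 21` → x = 21
`z = total * x` → z = 273
So z = 273

Answer: 273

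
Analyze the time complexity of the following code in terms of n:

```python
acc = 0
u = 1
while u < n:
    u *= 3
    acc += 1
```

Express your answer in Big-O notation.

Each loop level contributes: log n. Multiplying the contributions gives O(log n).

Answer: O(log n)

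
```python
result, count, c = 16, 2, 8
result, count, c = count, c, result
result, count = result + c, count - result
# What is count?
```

Trace:
`result, count, c = 16, 2, 8` → result = 16; count = 2; c = 8
`result, count, c = count, c, result` → result = 2; count = 8; c = 16
`result, count = result + c, count - result` → result = 18; count = 6
So count = 6

Answer: 6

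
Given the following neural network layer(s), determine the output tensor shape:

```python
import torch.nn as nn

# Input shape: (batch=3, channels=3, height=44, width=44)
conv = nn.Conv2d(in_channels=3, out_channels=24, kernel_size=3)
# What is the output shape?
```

Input: (3, 3, 44, 44) -> Output: (3, 24, 42, 42)

Answer: (3, 24, 42, 42)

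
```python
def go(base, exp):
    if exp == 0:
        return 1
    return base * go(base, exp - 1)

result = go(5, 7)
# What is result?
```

go(5, 7) = 5 * 5 * 5 * 5 * 5 * 5 * 5 = 78125

Answer: 78125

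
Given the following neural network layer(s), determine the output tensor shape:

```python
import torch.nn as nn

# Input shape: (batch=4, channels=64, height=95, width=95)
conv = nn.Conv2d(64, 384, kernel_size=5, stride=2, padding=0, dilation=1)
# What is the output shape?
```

Input: (4, 64, 95, 95) -> Output: (4, 384, 46, 46)

Answer: (4, 384, 46, 46)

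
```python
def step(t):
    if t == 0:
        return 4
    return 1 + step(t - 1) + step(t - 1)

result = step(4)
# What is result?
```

step(t) = 1 + 2·step(t-1), step(0)=4. Closed form: (4+1)·2^4 - 1 = 79.

Answer: 79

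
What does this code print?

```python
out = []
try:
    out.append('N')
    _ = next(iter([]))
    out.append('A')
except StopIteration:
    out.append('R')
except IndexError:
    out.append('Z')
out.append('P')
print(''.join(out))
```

Execution trace: 'N' (try body) → 'R' (except StopIteration) → 'P' (after the try/except). Output: NRP

Answer: NRP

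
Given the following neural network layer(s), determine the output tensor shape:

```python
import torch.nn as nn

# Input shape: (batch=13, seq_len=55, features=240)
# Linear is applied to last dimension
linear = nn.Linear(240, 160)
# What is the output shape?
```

Input: (13, 55, 240) -> Output: (13, 55, 160)

Answer: (13, 55, 160)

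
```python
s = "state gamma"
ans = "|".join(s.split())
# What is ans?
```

Trace:
`s = "state gamma"` → s = 'state gamma'
`ans = "|".join(s.split())` → ans = 'state|gamma'
So ans = 'state|gamma'

Answer: 'state|gamma'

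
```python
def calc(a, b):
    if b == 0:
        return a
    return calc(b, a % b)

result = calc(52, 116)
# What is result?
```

calc(52, 116) -> calc(116, 52) -> calc(52, 12) -> calc(12, 4) -> calc(4, 0) -> 4

Answer: 4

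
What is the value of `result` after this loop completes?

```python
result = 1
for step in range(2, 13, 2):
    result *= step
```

Product of even numbers 2 to 12
`result` takes the values: 1 → 2 → 8 → 48 → 384 → 3840 → 46080

Answer: 46080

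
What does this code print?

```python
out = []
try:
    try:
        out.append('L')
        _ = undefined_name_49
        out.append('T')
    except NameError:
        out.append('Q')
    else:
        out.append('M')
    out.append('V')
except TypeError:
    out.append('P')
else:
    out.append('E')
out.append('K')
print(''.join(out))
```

Execution trace: 'L' (inner try body) → 'Q' (inner except NameError) → 'V' (try body, no exception) → 'E' (else) → 'K' (after the try/except). Output: LQVEK

Answer: LQVEK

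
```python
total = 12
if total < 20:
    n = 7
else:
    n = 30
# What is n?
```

Trace:
`total = 12` → total = 12
`if total < 20: ...` → total < 20 is True → n = 7
So n = 7

Answer: 7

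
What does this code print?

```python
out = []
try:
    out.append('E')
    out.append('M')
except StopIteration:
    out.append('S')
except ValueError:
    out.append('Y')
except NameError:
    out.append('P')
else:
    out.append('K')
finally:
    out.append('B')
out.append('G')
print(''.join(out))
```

Execution trace: 'E' (try body) → 'M' (try body, no exception) → 'K' (else) → 'B' (finally) → 'G' (after the try/except). Output: EMKBG

Answer: EMKBG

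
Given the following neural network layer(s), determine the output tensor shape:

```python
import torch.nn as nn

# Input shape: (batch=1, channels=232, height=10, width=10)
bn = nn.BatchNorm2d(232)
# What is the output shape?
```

Input: (1, 232, 10, 10) -> Output: (1, 232, 10, 10)

Answer: (1, 232, 10, 10)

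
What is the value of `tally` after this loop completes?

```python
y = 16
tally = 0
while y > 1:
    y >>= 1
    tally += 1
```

Count right shifts until 1
`tally` takes the values: 0 → 1 → 2 → 3 → 4

Answer: 4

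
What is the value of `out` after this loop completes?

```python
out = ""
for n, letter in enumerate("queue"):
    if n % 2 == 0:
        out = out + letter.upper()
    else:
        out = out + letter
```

Uppercase even positions in 'queue'
`out` takes the values: "" → "Q" → "Qu" → "QuE" → "QuEu" → "QuEuE"

Answer: "QuEuE"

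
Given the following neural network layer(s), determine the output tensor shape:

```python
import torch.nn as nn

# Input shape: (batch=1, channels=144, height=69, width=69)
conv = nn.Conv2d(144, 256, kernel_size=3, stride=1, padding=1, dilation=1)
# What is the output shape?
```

Input: (1, 144, 69, 69) -> Output: (1, 256, 69, 69)

Answer: (1, 256, 69, 69)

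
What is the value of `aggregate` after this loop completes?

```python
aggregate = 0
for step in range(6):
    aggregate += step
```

Sum of 0 to 5 = 15
`aggregate` takes the values: 0 → 1 → 3 → 6 → 10 → 15

Answer: 15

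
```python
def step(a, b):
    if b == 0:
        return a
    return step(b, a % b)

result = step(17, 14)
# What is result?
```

step(17, 14) -> step(14, 3) -> step(3, 2) -> step(2, 1) -> step(1, 0) -> 1

Answer: 1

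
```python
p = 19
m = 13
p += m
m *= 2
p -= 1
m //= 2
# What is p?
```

Trace:
`p = 19` → p = 19
`m = 13` → m = 13
`p += m` → p = 32
`m *= 2` → m = 26
`p -= 1` → p = 31
`m //= 2` → m = 13
So p = 31

Answer: 31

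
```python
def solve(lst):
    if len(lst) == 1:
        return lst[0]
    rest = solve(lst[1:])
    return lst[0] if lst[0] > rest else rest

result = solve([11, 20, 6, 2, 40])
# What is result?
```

Recursive max over [11, 20, 6, 2, 40] = 40

Answer: 40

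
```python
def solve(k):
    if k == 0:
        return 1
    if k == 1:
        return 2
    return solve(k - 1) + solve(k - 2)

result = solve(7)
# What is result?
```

Build up from base cases: solve(0)=1, solve(1)=2, solve(2)=3, solve(3)=5, solve(4)=8, solve(5)=13, solve(6)=21, ..., solve(7)=34

Answer: 34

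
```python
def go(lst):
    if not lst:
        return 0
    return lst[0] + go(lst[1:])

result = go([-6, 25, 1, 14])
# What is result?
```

(-6) + 25 + 1 + 14 + 0 = 34

Answer: 34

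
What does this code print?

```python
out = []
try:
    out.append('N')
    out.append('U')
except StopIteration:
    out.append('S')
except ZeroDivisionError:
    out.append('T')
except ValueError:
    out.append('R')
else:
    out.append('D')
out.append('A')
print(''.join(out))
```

Execution trace: 'N' (try body) → 'U' (try body, no exception) → 'D' (else) → 'A' (after the try/except). Output: NUDA

Answer: NUDA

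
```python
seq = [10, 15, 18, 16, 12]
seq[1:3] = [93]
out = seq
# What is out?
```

Trace:
`seq = [10, 15, 18, 16, 12]` → seq = [10, 15, 18, 16, 12]
`seq[1:3] = [93]` → seq = [10, 93, 16, 12]
`out = seq` → out = [10, 93, 16, 12]
So out = [10, 93, 16, 12]

Answer: [10, 93, 16, 12]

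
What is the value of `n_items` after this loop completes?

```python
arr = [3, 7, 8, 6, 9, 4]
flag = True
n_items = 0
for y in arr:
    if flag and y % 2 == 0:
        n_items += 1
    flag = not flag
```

Count even values at even positions
`n_items` takes the values: 0 → 1

Answer: 1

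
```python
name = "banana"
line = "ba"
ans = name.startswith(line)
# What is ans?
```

Trace:
`name = "banana"` → name = 'banana'
`line = "ba"` → line = 'ba'
`ans = name.startswith(line)` → ans = True
So ans = True

Answer: True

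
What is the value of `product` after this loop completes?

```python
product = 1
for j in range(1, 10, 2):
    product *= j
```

Product of 1, 3, 5, ... up to 9
`product` takes the values: 1 → 3 → 15 → 105 → 945

Answer: 945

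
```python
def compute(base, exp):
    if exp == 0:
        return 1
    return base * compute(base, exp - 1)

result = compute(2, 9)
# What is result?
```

compute(2, 9) = 2 * 2 * 2 * 2 * 2 * 2 * 2 * 2 * 2 = 512

Answer: 512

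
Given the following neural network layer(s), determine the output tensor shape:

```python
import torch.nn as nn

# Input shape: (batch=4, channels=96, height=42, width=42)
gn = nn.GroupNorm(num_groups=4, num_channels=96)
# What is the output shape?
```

Input: (4, 96, 42, 42) -> Output: (4, 96, 42, 42)

Answer: (4, 96, 42, 42)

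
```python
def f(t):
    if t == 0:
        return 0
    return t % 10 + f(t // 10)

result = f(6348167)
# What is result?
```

Sum of digits of 6348167: 7 + 6 + 1 + 8 + 4 + 3 + 6 = 35

Answer: 35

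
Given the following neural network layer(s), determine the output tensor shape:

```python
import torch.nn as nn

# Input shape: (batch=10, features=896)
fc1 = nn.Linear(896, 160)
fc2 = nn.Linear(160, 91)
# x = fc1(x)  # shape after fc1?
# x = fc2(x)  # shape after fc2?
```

Input: (10, 896) -> after fc1: (10, 160) -> Output: (10, 91)

Answer: (10, 91)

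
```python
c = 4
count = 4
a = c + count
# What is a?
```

Trace:
`c = 4` → c = 4
`count = 4` → count = 4
`a = c + count` → a = 8
So a = 8

Answer: 8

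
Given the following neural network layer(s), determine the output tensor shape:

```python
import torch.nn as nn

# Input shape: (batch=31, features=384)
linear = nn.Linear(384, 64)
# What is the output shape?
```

Input: (31, 384) -> Output: (31, 64)

Answer: (31, 64)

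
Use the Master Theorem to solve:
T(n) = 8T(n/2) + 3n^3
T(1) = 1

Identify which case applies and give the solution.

a=8, b=2, f(n)=3n^3. log_2(8) = 3. Since c=3 = 3, Case 2 applies: T(n) = Θ(n^log_b(a) · log n) = O(n^3 log n).

Answer: O(n^3 log n) - Case 2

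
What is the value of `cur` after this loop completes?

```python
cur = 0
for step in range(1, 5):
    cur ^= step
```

XOR of 1 to 4
`cur` takes the values: 0 → 1 → 3 → 0 → 4

Answer: 4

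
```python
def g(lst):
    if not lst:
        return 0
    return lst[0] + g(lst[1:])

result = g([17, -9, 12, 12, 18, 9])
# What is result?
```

17 + (-9) + 12 + 12 + 18 + 9 + 0 = 59

Answer: 59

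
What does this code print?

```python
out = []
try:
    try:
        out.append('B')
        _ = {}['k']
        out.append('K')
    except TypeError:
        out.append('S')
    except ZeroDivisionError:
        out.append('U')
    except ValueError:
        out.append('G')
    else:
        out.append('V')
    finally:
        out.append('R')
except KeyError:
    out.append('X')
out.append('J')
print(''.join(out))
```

Execution trace: 'B' (try body) → 'R' (finally) → 'X' (outer except KeyError) → 'J' (after the try/except). Output: BRXJ

Answer: BRXJ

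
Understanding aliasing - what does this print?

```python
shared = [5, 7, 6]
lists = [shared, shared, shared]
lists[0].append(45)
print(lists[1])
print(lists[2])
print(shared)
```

Key concept: list of same reference.
Step by step:
`shared = [5, 7, 6]` → shared = [5, 7, 6]
`lists = [shared, shared, shared]` → lists = [[5, 7, 6], [5, 7, 6], [5, 7, 6]]
`lists[0].append(45)` → shared = [5, 7, 6, 45]; lists = [[5, 7, 6, 45], [5, 7, 6, 45], [5, 7, 6, 45]]
`print(lists[1])` → prints [5, 7, 6, 45]
`print(lists[2])` → prints [5, 7, 6, 45]
`print(shared)` → prints [5, 7, 6, 45]

Answer:
[5, 7, 6, 45]
[5, 7, 6, 45]
[5, 7, 6, 45]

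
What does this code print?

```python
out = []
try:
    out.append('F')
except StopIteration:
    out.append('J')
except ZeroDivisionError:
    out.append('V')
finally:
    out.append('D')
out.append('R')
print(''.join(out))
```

Execution trace: 'F' (try body, no exception) → 'D' (finally) → 'R' (after the try/except). Output: FDR

Answer: FDR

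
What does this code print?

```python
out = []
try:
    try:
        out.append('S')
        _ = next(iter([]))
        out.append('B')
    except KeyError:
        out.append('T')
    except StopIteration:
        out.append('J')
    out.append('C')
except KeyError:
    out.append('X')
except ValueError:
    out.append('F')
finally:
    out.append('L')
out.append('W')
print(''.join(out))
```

Execution trace: 'S' (inner try body) → 'J' (inner except StopIteration) → 'C' (try body, no exception) → 'L' (finally) → 'W' (after the try/except). Output: SJCLW

Answer: SJCLW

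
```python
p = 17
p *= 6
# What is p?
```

Trace:
`p = 17` → p = 17
`p *= 6` → p = 102
So p = 102

Answer: 102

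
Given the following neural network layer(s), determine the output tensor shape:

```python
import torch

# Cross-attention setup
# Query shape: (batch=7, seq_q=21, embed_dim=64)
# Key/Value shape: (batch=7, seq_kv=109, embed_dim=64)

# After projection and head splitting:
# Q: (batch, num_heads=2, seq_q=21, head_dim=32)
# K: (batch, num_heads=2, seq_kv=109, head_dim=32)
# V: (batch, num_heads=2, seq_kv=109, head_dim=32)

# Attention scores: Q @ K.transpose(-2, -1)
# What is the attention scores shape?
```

Input: (7, 21, 64) -> Output: (7, 2, 21, 109)

Answer: (7, 2, 21, 109)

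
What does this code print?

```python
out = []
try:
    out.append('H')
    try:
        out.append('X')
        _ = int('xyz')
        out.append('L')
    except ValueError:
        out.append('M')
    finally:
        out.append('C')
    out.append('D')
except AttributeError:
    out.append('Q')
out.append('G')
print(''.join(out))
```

Execution trace: 'H' (try body) → 'X' (inner try body) → 'M' (inner except ValueError) → 'C' (inner finally) → 'D' (try body, no exception) → 'G' (after the try/except). Output: HXMCDG

Answer: HXMCDG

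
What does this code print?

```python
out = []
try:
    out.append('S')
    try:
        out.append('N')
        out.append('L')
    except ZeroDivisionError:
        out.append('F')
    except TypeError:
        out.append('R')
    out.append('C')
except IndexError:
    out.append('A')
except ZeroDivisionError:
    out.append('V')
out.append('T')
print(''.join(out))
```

Execution trace: 'S' (try body) → 'N' (inner try body) → 'L' (inner try body, no exception) → 'C' (try body, no exception) → 'T' (after the try/except). Output: SNLCT

Answer: SNLCT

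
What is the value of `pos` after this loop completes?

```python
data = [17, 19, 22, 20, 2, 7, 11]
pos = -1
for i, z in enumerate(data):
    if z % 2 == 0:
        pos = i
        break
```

First even number index in [17, 19, 22, 20, 2, 7, 11]
`pos` takes the values: -1 → 2

Answer: 2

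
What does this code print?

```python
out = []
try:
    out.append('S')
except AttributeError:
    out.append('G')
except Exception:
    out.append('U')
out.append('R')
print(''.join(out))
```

Execution trace: 'S' (try body, no exception) → 'R' (after the try/except). Output: SR

Answer: SR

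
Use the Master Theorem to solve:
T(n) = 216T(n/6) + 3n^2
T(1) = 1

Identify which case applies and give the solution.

a=216, b=6, f(n)=3n^2. log_6(216) = 3. Since c=2 < 3, Case 1 applies: T(n) = Θ(n^log_b(a)) = O(n^3).

Answer: O(n^3) - Case 1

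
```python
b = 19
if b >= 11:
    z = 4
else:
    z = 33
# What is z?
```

Trace:
`b = 19` → b = 19
`if b >= 11: ...` → b >= 11 is True → z = 4
So z = 4

Answer: 4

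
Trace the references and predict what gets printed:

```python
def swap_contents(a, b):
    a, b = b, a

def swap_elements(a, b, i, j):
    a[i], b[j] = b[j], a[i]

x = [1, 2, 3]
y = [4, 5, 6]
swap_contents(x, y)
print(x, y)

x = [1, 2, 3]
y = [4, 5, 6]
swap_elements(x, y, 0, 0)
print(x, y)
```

Key concept: parameter rebinding vs mutation.
Step by step:
`x = [1, 2, 3]` → x = [1, 2, 3]
`y = [4, 5, 6]` → y = [4, 5, 6]
`swap_contents(x, y)` → no visible change to tracked variables
`print(x, y)` → prints [1, 2, 3] [4, 5, 6]
`x = [1, 2, 3]` → x = [1, 2, 3]
`y = [4, 5, 6]` → y = [4, 5, 6]
`swap_elements(x, y, 0, 0)` → x = [4, 2, 3]; y = [1, 5, 6]
`print(x, y)` → prints [4, 2, 3] [1, 5, 6]

Answer:
[1, 2, 3] [4, 5, 6]
[4, 2, 3] [1, 5, 6]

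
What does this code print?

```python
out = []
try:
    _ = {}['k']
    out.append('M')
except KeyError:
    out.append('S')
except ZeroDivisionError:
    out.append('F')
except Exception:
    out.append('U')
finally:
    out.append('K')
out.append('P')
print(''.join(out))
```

Execution trace: 'S' (except KeyError) → 'K' (finally) → 'P' (after the try/except). Output: SKP

Answer: SKP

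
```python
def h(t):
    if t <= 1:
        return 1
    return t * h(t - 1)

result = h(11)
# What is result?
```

h(11) = 11 * 10 * 9 * 8 * 7 * 6 * 5 * 4 * 3 * 2 * 1 = 39916800

Answer: 39916800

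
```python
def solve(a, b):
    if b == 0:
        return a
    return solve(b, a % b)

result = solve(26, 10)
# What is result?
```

solve(26, 10) -> solve(10, 6) -> solve(6, 4) -> solve(4, 2) -> solve(2, 0) -> 2

Answer: 2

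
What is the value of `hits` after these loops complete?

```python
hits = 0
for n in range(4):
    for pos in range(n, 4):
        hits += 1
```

Upper triangle: 4 + 3 + ... + 1
`hits` takes the values: 0 → 1 → 2 → 3 → 4 → 5 → 6 → 7 → 8 → 9 → 10

Answer: 10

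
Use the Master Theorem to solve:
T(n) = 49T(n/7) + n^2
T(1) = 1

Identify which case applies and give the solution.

a=49, b=7, f(n)=n^2. log_7(49) = 2. Since c=2 = 2, Case 2 applies: T(n) = Θ(n^log_b(a) · log n) = O(n^2 log n).

Answer: O(n^2 log n) - Case 2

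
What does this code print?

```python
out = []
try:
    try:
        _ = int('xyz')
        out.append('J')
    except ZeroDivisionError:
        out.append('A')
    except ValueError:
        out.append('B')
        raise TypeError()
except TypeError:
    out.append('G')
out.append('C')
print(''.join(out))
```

Execution trace: 'B' (inner except ValueError) → 'G' (outer except TypeError) → 'C' (after the try/except). Output: BGC

Answer: BGC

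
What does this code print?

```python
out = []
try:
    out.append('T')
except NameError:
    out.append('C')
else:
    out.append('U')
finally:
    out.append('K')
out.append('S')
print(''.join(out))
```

Execution trace: 'T' (try body, no exception) → 'U' (else) → 'K' (finally) → 'S' (after the try/except). Output: TUKS

Answer: TUKS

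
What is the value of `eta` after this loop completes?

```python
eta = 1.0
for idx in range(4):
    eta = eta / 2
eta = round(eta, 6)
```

Halving LR 4 times: 1 / 2^4
`eta` takes the values: 1.0 → 0.5 → 0.25 → 0.125 → 0.0625

Answer: 0.0625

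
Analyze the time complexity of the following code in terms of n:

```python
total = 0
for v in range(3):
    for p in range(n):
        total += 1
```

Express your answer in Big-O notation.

Each loop level contributes: 1 × n. Multiplying the contributions gives O(n).

Answer: O(n)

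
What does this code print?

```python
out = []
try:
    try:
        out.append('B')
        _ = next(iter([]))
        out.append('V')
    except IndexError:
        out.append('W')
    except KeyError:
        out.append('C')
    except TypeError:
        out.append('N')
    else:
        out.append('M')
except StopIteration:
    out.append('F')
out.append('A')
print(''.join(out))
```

Execution trace: 'B' (try body) → 'F' (outer except StopIteration) → 'A' (after the try/except). Output: BFA

Answer: BFA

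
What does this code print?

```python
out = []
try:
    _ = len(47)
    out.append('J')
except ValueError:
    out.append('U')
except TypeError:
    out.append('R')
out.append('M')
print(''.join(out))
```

Execution trace: 'R' (except TypeError) → 'M' (after the try/except). Output: RM

Answer: RM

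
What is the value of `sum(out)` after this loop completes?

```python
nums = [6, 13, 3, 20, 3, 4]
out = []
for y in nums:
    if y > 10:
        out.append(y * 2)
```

Sum of doubled values > 10
`out` takes the values: [] → [26] → [26, 40]
So `sum(out)` = 66

Answer: 66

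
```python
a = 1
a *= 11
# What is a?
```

Trace:
`a = 1` → a = 1
`a *= 11` → a = 11
So a = 11

Answer: 11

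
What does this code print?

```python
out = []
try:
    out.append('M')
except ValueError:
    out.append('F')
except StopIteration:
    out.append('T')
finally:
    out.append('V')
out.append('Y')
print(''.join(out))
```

Execution trace: 'M' (try body, no exception) → 'V' (finally) → 'Y' (after the try/except). Output: MVY

Answer: MVY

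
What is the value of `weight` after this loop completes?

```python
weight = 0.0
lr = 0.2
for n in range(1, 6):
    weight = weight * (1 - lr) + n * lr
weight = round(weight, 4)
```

Moving average with lr=0.2
`weight` takes the values: 0.0 → 0.2 → 0.56 → 1.048 → 1.6384 → 2.31072 → 2.3107

Answer: 2.3107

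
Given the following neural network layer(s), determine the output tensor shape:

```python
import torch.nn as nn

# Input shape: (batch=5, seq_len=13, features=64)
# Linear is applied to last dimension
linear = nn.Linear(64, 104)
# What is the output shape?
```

Input: (5, 13, 64) -> Output: (5, 13, 104)

Answer: (5, 13, 104)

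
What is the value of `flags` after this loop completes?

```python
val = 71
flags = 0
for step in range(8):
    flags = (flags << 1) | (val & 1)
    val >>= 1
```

Reverse lowest 8 bits of 71
`flags` takes the values: 0 → 1 → 3 → 7 → 14 → 28 → 56 → 113 → 226

Answer: 226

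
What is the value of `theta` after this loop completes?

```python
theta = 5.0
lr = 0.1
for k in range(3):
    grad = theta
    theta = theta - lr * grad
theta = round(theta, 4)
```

Gradient descent: w = 5.0 * (1 - 0.1)^3
`theta` takes the values: 5.0 → 4.5 → 4.05 → 3.645

Answer: 3.645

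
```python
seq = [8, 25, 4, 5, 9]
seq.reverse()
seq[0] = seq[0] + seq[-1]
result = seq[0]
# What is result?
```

Trace:
`seq = [8, 25, 4, 5, 9]` → seq = [8, 25, 4, 5, 9]
`seq.reverse()` → seq = [9, 5, 4, 25, 8]
`seq[0] = seq[0] + seq[-1]` → seq = [17, 5, 4, 25, 8]
`result = seq[0]` → result = 17
So result = 17

Answer: 17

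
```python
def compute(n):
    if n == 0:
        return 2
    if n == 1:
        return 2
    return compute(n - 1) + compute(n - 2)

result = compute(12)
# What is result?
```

Build up from base cases: compute(0)=2, compute(1)=2, compute(2)=4, compute(3)=6, compute(4)=10, compute(5)=16, compute(6)=26, ..., compute(12)=466

Answer: 466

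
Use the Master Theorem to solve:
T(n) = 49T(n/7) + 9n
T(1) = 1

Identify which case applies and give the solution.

a=49, b=7, f(n)=9n. log_7(49) = 2. Since c=1 < 2, Case 1 applies: T(n) = Θ(n^log_b(a)) = O(n^2).

Answer: O(n^2) - Case 1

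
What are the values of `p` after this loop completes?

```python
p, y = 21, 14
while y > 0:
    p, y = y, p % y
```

GCD of 21 and 14
`p` takes the values: 21 → 14 → 7

Answer: 7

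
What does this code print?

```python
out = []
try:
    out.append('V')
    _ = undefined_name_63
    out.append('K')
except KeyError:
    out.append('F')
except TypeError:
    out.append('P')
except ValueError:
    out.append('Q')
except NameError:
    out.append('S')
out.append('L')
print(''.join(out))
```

Execution trace: 'V' (try body) → 'S' (except NameError) → 'L' (after the try/except). Output: VSL

Answer: VSL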